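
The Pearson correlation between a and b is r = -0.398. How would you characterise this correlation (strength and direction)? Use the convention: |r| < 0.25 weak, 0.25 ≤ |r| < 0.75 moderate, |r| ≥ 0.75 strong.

r = -0.398 < 0 so the relationship is negative.
|r| = 0.398, which falls in the moderate range.

moderate negative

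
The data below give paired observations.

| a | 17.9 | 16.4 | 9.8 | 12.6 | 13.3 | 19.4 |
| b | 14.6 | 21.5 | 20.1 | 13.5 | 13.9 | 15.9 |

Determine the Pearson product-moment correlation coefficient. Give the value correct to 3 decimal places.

n = 6, Σa = 89.4, Σb = 99.5, Σa² = 1397.42, Σb² = 1707.69, Σab = 1474.35
nΣab − ΣaΣb = 8846.1 − 8895.3 = -49.2
nΣa² − (Σa)² = 8384.52 − 7992.36 = 392.16; nΣb² − (Σb)² = 10246.14 − 9900.25 = 345.89
r = -49.2 / √(392.16 × 345.89) = -49.2 / 368.2991 ≈ -0.134

-0.134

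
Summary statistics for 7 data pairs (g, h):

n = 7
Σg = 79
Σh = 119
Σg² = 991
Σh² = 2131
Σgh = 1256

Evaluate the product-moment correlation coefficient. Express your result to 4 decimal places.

-0.8396

r = (nΣgh − ΣgΣh) / √[(nΣg² − (Σg)²)(nΣh² − (Σh)²)]
Numerator: 7×1256 − 79×119 = -609
Denominator: √[(6937 − 6241)(14917 − 14161)] = √[696 × 756] = 725.3799
r = -609 / 725.3799 ≈ -0.8396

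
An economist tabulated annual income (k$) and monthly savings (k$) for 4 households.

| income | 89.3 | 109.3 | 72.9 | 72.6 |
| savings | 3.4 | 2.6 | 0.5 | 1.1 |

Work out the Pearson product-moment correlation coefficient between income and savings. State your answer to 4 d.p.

n = 4, Σx = 344.1, Σy = 7.6, Σx² = 30506.15, Σy² = 19.78, Σxy = 704.11
nΣxy − ΣxΣy = 2816.44 − 2615.16 = 201.28
nΣx² − (Σx)² = 122024.6 − 118404.81 = 3619.79; nΣy² − (Σy)² = 79.12 − 57.76 = 21.36
r = 201.28 / √(3619.79 × 21.36) = 201.28 / 278.0624 ≈ 0.7239

0.7239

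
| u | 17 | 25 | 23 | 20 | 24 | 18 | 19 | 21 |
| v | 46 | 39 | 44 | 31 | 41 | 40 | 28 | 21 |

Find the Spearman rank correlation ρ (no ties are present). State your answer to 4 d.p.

-0.1190

Rank u: 1, 8, 6, 4, 7, 2, 3, 5
Rank v: 8, 4, 7, 3, 6, 5, 2, 1
d = rank(u) − rank(v): -7, 4, -1, 1, 1, -3, 1, 4; Σd² = 94
ρ = 1 − 6Σd² / [n(n²−1)] = 1 − 6×94 / (8×63) = 1 − 564/504 ≈ -0.1190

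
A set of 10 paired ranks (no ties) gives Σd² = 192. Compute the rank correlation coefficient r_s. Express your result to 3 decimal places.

ρ = 1 − 6Σd² / [n(n²−1)] = 1 − 6×192 / (10×99)
  = 1 − 1152/990 = 1 − 1.1636 ≈ -0.164

-0.164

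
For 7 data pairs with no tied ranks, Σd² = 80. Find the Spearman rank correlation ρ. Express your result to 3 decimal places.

ρ = 1 − 6Σd² / [n(n²−1)] = 1 − 6×80 / (7×48)
  = 1 − 480/336 = 1 − 1.4286 ≈ -0.429

-0.429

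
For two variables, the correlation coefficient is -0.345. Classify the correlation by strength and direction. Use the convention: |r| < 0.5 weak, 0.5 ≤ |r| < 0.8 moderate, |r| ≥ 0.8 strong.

r = -0.345 < 0 so the relationship is negative.
|r| = 0.345, which falls in the weak range.

weak negative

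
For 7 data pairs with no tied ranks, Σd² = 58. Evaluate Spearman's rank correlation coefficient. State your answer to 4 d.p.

-0.0357

ρ = 1 − 6Σd² / [n(n²−1)] = 1 − 6×58 / (7×48)
  = 1 − 348/336 = 1 − 1.03571 ≈ -0.0357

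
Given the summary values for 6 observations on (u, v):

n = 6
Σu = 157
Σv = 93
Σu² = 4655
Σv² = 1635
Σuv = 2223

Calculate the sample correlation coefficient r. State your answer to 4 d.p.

-0.6471

r = (nΣuv − ΣuΣv) / √[(nΣu² − (Σu)²)(nΣv² − (Σv)²)]
Numerator: 6×2223 − 157×93 = -1263
Denominator: √[(27930 − 24649)(9810 − 8649)] = √[3281 × 1161] = 1951.7277
r = -1263 / 1951.7277 ≈ -0.6471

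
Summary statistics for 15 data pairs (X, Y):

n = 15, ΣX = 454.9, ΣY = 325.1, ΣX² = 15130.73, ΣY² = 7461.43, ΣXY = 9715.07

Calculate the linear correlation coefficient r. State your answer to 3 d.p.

-0.194

r = (nΣXY − ΣXΣY) / √[(nΣX² − (ΣX)²)(nΣY² − (ΣY)²)]
Numerator: 15×9715.07 − 454.9×325.1 = -2161.94
Denominator: √[(226960.95 − 206934.01)(111921.45 − 105690.01)] = √[20026.94 × 6231.44] = 11171.2432
r = -2161.94 / 11171.2432 ≈ -0.194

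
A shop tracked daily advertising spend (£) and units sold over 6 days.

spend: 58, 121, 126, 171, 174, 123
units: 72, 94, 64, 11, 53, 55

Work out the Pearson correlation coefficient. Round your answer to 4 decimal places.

n = 6, Σx = 773, Σy = 349, Σx² = 108527, Σy² = 24071, Σxy = 41482
nΣxy − ΣxΣy = 248892 − 269777 = -20885
nΣx² − (Σx)² = 651162 − 597529 = 53633; nΣy² − (Σy)² = 144426 − 121801 = 22625
r = -20885 / √(53633 × 22625) = -20885 / 34834.5608 ≈ -0.5995

-0.5995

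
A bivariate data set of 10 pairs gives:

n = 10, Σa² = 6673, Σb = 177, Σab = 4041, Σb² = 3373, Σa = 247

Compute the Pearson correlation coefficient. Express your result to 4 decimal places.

-0.8928

r = (nΣab − ΣaΣb) / √[(nΣa² − (Σa)²)(nΣb² − (Σb)²)]
Numerator: 10×4041 − 247×177 = -3309
Denominator: √[(66730 − 61009)(33730 − 31329)] = √[5721 × 2401] = 3706.2273
r = -3309 / 3706.2273 ≈ -0.8928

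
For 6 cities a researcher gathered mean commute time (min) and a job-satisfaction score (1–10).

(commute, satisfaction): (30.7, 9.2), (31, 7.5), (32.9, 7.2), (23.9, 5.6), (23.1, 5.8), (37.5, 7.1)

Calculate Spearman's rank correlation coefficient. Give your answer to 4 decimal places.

0.3714

Rank commute: 3, 4, 5, 2, 1, 6
Rank satisfaction: 6, 5, 4, 1, 2, 3
d = rank(commute) − rank(satisfaction): -3, -1, 1, 1, -1, 3; Σd² = 22
ρ = 1 − 6Σd² / [n(n²−1)] = 1 − 6×22 / (6×35) = 1 − 132/210 ≈ 0.3714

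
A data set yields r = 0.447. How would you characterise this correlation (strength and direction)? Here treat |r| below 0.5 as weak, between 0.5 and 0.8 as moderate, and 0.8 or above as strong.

weak positive

r = 0.447 > 0 so the relationship is positive.
|r| = 0.447, which falls in the weak range.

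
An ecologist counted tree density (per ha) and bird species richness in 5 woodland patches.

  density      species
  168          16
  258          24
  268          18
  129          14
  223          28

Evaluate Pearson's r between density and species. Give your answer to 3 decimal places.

n = 5, Σx = 1046, Σy = 100, Σx² = 232982, Σy² = 2136, Σxy = 21754
nΣxy − ΣxΣy = 108770 − 104600 = 4170
nΣx² − (Σx)² = 1164910 − 1094116 = 70794; nΣy² − (Σy)² = 10680 − 10000 = 680
r = 4170 / √(70794 × 680) = 4170 / 6938.2937 ≈ 0.601

0.601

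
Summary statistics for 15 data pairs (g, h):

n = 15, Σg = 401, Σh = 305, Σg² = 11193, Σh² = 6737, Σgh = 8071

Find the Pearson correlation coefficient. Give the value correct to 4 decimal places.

r = (nΣgh − ΣgΣh) / √[(nΣg² − (Σg)²)(nΣh² − (Σh)²)]
Numerator: 15×8071 − 401×305 = -1240
Denominator: √[(167895 − 160801)(101055 − 93025)] = √[7094 × 8030] = 7547.5042
r = -1240 / 7547.5042 ≈ -0.1643

-0.1643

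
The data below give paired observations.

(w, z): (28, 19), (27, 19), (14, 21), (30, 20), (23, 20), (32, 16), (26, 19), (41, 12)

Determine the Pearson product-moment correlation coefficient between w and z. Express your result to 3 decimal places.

n = 8, Σw = 221, Σz = 146, Σw² = 6519, Σz² = 2724, Σwz = 3897
nΣwz − ΣwΣz = 31176 − 32266 = -1090
nΣw² − (Σw)² = 52152 − 48841 = 3311; nΣz² − (Σz)² = 21792 − 21316 = 476
r = -1090 / √(3311 × 476) = -1090 / 1255.4027 ≈ -0.868

-0.868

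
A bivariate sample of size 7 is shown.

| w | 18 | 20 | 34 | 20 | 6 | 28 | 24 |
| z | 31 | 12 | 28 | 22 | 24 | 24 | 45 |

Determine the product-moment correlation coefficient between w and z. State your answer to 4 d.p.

0.1893

n = 7, Σw = 150, Σz = 186, Σw² = 3676, Σz² = 5550, Σwz = 4086
nΣwz − ΣwΣz = 28602 − 27900 = 702
nΣw² − (Σw)² = 25732 − 22500 = 3232; nΣz² − (Σz)² = 38850 − 34596 = 4254
r = 702 / √(3232 × 4254) = 702 / 3707.9547 ≈ 0.1893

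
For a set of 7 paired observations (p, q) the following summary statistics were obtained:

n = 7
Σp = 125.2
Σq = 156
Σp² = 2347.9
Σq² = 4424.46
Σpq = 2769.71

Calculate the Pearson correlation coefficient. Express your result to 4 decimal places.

-0.0638

r = (nΣpq − ΣpΣq) / √[(nΣp² − (Σp)²)(nΣq² − (Σq)²)]
Numerator: 7×2769.71 − 125.2×156 = -143.23
Denominator: √[(16435.3 − 15675.04)(30971.22 − 24336)] = √[760.26 × 6635.22] = 2245.9947
r = -143.23 / 2245.9947 ≈ -0.0638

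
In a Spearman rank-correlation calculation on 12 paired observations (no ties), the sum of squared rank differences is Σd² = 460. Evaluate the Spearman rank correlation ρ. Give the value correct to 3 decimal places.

ρ = 1 − 6Σd² / [n(n²−1)] = 1 − 6×460 / (12×143)
  = 1 − 2760/1716 = 1 − 1.6084 ≈ -0.608

-0.608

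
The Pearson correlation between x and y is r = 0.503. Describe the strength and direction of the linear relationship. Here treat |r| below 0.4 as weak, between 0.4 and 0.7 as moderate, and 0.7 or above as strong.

r = 0.503 > 0 so the relationship is positive.
|r| = 0.503, which falls in the moderate range.

moderate positive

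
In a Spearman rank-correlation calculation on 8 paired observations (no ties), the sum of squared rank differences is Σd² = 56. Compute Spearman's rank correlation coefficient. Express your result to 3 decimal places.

0.333

ρ = 1 − 6Σd² / [n(n²−1)] = 1 − 6×56 / (8×63)
  = 1 − 336/504 = 1 − 0.6667 ≈ 0.333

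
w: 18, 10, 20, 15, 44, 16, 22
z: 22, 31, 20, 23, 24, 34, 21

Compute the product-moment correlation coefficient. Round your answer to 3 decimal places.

n = 7, Σw = 145, Σz = 175, Σw² = 3725, Σz² = 4547, Σwz = 3513
nΣwz − ΣwΣz = 24591 − 25375 = -784
nΣw² − (Σw)² = 26075 − 21025 = 5050; nΣz² − (Σz)² = 31829 − 30625 = 1204
r = -784 / √(5050 × 1204) = -784 / 2465.8062 ≈ -0.318

-0.318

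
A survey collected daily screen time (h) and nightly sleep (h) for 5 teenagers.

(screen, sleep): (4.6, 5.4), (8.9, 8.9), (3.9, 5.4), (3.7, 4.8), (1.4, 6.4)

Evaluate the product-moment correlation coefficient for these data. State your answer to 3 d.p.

0.718

n = 5, Σx = 22.5, Σy = 30.9, Σx² = 131.23, Σy² = 201.53, Σxy = 151.83
nΣxy − ΣxΣy = 759.15 − 695.25 = 63.9
nΣx² − (Σx)² = 656.15 − 506.25 = 149.9; nΣy² − (Σy)² = 1007.65 − 954.81 = 52.84
r = 63.9 / √(149.9 × 52.84) = 63.9 / 88.9984 ≈ 0.718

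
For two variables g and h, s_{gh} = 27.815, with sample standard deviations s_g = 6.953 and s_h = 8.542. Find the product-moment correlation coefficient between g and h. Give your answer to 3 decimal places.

0.468

r = Cov(g,h) / (s_g · s_h) = 27.815 / (6.953 × 8.542)
  = 27.815 / 59.3925 ≈ 0.468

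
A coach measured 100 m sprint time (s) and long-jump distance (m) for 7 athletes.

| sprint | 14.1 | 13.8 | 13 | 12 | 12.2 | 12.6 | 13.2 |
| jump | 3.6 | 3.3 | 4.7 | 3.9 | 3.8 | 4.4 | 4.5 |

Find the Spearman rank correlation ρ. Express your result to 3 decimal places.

-0.321

Rank sprint: 7, 6, 4, 1, 2, 3, 5
Rank jump: 2, 1, 7, 4, 3, 5, 6
d = rank(sprint) − rank(jump): 5, 5, -3, -3, -1, -2, -1; Σd² = 74
ρ = 1 − 6Σd² / [n(n²−1)] = 1 − 6×74 / (7×48) = 1 − 444/336 ≈ -0.321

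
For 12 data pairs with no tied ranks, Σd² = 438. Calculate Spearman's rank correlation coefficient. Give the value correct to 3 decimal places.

ρ = 1 − 6Σd² / [n(n²−1)] = 1 − 6×438 / (12×143)
  = 1 − 2628/1716 = 1 − 1.5315 ≈ -0.531

-0.531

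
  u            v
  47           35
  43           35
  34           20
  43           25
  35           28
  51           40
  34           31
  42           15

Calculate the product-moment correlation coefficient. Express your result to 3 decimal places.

0.518

n = 8, Σu = 329, Σv = 229, Σu² = 13809, Σv² = 7045, Σuv = 9609
nΣuv − ΣuΣv = 76872 − 75341 = 1531
nΣu² − (Σu)² = 110472 − 108241 = 2231; nΣv² − (Σv)² = 56360 − 52441 = 3919
r = 1531 / √(2231 × 3919) = 1531 / 2956.9053 ≈ 0.518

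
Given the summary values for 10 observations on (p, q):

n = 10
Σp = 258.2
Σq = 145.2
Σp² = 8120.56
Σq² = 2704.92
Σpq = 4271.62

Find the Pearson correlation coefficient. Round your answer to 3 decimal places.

0.561

r = (nΣpq − ΣpΣq) / √[(nΣp² − (Σp)²)(nΣq² − (Σq)²)]
Numerator: 10×4271.62 − 258.2×145.2 = 5225.56
Denominator: √[(81205.6 − 66667.24)(27049.2 − 21083.04)] = √[14538.36 × 5966.16] = 9313.3336
r = 5225.56 / 9313.3336 ≈ 0.561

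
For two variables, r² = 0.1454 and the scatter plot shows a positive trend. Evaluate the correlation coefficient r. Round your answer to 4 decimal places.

|r| = √0.1454 = 0.3813
The association is positive, so r = 0.3813.

0.3813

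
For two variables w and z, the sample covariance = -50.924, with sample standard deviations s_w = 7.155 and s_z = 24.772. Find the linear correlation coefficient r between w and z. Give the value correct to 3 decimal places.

-0.287

r = Cov(w,z) / (s_w · s_z) = -50.924 / (7.155 × 24.772)
  = -50.924 / 177.2437 ≈ -0.287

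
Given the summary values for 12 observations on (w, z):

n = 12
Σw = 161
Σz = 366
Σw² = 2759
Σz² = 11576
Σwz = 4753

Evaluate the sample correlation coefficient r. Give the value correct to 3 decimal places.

-0.317

r = (nΣwz − ΣwΣz) / √[(nΣw² − (Σw)²)(nΣz² − (Σz)²)]
Numerator: 12×4753 − 161×366 = -1890
Denominator: √[(33108 − 25921)(138912 − 133956)] = √[7187 × 4956] = 5968.1464
r = -1890 / 5968.1464 ≈ -0.317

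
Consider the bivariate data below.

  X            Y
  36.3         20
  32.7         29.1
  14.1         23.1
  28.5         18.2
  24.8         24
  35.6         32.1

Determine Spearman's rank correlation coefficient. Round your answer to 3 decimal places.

0.143

Rank X: 6, 4, 1, 3, 2, 5
Rank Y: 2, 5, 3, 1, 4, 6
d = rank(X) − rank(Y): 4, -1, -2, 2, -2, -1; Σd² = 30
ρ = 1 − 6Σd² / [n(n²−1)] = 1 − 6×30 / (6×35) = 1 − 180/210 ≈ 0.143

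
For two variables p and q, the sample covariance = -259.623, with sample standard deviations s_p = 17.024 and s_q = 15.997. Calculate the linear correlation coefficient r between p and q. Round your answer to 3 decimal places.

-0.953

r = Cov(p,q) / (s_p · s_q) = -259.623 / (17.024 × 15.997)
  = -259.623 / 272.3329 ≈ -0.953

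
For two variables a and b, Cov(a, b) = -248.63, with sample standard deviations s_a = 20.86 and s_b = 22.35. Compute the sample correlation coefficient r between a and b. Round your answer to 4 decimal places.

-0.5333

r = Cov(a,b) / (s_a · s_b) = -248.63 / (20.86 × 22.35)
  = -248.63 / 466.2210 ≈ -0.5333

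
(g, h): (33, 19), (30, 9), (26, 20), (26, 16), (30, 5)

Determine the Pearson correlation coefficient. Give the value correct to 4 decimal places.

n = 5, Σg = 145, Σh = 69, Σg² = 4241, Σh² = 1123, Σgh = 1983
nΣgh − ΣgΣh = 9915 − 10005 = -90
nΣg² − (Σg)² = 21205 − 21025 = 180; nΣh² − (Σh)² = 5615 − 4761 = 854
r = -90 / √(180 × 854) = -90 / 392.0714 ≈ -0.2296

-0.2296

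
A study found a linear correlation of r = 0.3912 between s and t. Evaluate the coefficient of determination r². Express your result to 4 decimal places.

0.1530

r² = (0.3912)² = 0.1530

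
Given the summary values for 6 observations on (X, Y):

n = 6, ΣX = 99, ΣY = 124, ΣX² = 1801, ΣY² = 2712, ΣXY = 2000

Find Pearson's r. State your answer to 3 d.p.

-0.291

r = (nΣXY − ΣXΣY) / √[(nΣX² − (ΣX)²)(nΣY² − (ΣY)²)]
Numerator: 6×2000 − 99×124 = -276
Denominator: √[(10806 − 9801)(16272 − 15376)] = √[1005 × 896] = 948.9362
r = -276 / 948.9362 ≈ -0.291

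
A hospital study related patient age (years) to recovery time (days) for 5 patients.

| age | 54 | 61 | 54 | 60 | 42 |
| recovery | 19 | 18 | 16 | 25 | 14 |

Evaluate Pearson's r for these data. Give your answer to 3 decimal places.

0.712

n = 5, Σx = 271, Σy = 92, Σx² = 14917, Σy² = 1762, Σxy = 5076
nΣxy − ΣxΣy = 25380 − 24932 = 448
nΣx² − (Σx)² = 74585 − 73441 = 1144; nΣy² − (Σy)² = 8810 − 8464 = 346
r = 448 / √(1144 × 346) = 448 / 629.1455 ≈ 0.712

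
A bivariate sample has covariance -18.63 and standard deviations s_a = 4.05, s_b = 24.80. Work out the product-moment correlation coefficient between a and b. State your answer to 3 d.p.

-0.185

r = Cov(a,b) / (s_a · s_b) = -18.63 / (4.05 × 24.80)
  = -18.63 / 100.4400 ≈ -0.185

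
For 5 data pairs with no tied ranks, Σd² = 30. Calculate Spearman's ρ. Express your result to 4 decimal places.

-0.5000

ρ = 1 − 6Σd² / [n(n²−1)] = 1 − 6×30 / (5×24)
  = 1 − 180/120 = 1 − 1.50000 ≈ -0.5000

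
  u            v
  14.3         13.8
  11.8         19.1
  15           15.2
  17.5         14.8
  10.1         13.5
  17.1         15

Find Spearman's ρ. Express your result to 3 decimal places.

Rank u: 3, 2, 4, 6, 1, 5
Rank v: 2, 6, 5, 3, 1, 4
d = rank(u) − rank(v): 1, -4, -1, 3, 0, 1; Σd² = 28
ρ = 1 − 6Σd² / [n(n²−1)] = 1 − 6×28 / (6×35) = 1 − 168/210 ≈ 0.200

0.200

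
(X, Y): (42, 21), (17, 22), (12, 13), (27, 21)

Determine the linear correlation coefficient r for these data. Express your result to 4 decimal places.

0.5558

n = 4, ΣX = 98, ΣY = 77, ΣX² = 2926, ΣY² = 1535, ΣXY = 1979
nΣXY − ΣXΣY = 7916 − 7546 = 370
nΣX² − (ΣX)² = 11704 − 9604 = 2100; nΣY² − (ΣY)² = 6140 − 5929 = 211
r = 370 / √(2100 × 211) = 370 / 665.6576 ≈ 0.5558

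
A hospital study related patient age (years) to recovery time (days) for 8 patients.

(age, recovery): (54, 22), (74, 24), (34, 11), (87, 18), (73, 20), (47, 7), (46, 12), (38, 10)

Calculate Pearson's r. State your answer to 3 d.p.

0.717

n = 8, Σx = 453, Σy = 124, Σx² = 28215, Σy² = 2198, Σxy = 7625
nΣxy − ΣxΣy = 61000 − 56172 = 4828
nΣx² − (Σx)² = 225720 − 205209 = 20511; nΣy² − (Σy)² = 17584 − 15376 = 2208
r = 4828 / √(20511 × 2208) = 4828 / 6729.6573 ≈ 0.717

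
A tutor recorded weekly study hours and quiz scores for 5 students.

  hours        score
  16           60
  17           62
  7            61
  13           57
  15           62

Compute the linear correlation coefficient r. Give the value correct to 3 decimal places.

n = 5, Σx = 68, Σy = 302, Σx² = 988, Σy² = 18258, Σxy = 4112
nΣxy − ΣxΣy = 20560 − 20536 = 24
nΣx² − (Σx)² = 4940 − 4624 = 316; nΣy² − (Σy)² = 91290 − 91204 = 86
r = 24 / √(316 × 86) = 24 / 164.8514 ≈ 0.146

0.146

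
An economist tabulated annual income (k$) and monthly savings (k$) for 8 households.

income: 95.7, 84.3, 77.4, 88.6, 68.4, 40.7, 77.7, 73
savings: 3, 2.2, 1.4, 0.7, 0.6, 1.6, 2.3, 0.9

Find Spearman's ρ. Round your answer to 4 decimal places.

0.4524

Rank income: 8, 6, 4, 7, 2, 1, 5, 3
Rank savings: 8, 6, 4, 2, 1, 5, 7, 3
d = rank(income) − rank(savings): 0, 0, 0, 5, 1, -4, -2, 0; Σd² = 46
ρ = 1 − 6Σd² / [n(n²−1)] = 1 − 6×46 / (8×63) = 1 − 276/504 ≈ 0.4524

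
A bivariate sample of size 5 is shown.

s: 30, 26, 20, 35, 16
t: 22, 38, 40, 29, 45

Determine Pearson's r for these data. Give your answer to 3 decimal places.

n = 5, Σs = 127, Σt = 174, Σs² = 3457, Σt² = 6394, Σst = 4183
nΣst − ΣsΣt = 20915 − 22098 = -1183
nΣs² − (Σs)² = 17285 − 16129 = 1156; nΣt² − (Σt)² = 31970 − 30276 = 1694
r = -1183 / √(1156 × 1694) = -1183 / 1399.3799 ≈ -0.845

-0.845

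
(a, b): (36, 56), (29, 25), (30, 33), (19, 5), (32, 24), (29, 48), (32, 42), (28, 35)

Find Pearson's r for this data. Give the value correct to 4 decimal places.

n = 8, Σa = 235, Σb = 268, Σa² = 7071, Σb² = 10744, Σab = 8310
nΣab − ΣaΣb = 66480 − 62980 = 3500
nΣa² − (Σa)² = 56568 − 55225 = 1343; nΣb² − (Σb)² = 85952 − 71824 = 14128
r = 3500 / √(1343 × 14128) = 3500 / 4355.9045 ≈ 0.8035

0.8035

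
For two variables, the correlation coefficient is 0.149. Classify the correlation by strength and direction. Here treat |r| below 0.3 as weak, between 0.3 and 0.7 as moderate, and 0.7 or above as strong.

r = 0.149 > 0 so the relationship is positive.
|r| = 0.149, which falls in the weak range.

weak positive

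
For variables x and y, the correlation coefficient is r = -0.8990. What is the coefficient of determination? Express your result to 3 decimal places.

0.808

r² = (-0.8990)² = 0.808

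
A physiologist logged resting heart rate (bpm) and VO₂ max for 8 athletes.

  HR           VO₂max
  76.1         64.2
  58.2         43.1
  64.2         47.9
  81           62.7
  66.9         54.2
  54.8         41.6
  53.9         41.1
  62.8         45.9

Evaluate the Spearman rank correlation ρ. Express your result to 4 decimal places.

Rank HR: 7, 3, 5, 8, 6, 2, 1, 4
Rank VO₂max: 8, 3, 5, 7, 6, 2, 1, 4
d = rank(HR) − rank(VO₂max): -1, 0, 0, 1, 0, 0, 0, 0; Σd² = 2
ρ = 1 − 6Σd² / [n(n²−1)] = 1 − 6×2 / (8×63) = 1 − 12/504 ≈ 0.9762

0.9762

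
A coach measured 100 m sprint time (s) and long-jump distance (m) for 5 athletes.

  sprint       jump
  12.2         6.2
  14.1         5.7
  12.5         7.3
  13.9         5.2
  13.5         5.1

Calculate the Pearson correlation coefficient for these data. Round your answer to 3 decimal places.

-0.720

n = 5, Σx = 66.2, Σy = 29.5, Σx² = 879.36, Σy² = 177.27, Σxy = 388.39
nΣxy − ΣxΣy = 1941.95 − 1952.9 = -10.95
nΣx² − (Σx)² = 4396.8 − 4382.44 = 14.36; nΣy² − (Σy)² = 886.35 − 870.25 = 16.1
r = -10.95 / √(14.36 × 16.1) = -10.95 / 15.2051 ≈ -0.720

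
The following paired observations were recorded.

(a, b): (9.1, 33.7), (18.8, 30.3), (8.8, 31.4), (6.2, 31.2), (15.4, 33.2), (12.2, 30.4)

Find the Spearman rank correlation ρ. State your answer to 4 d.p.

-0.3143

Rank a: 3, 6, 2, 1, 5, 4
Rank b: 6, 1, 4, 3, 5, 2
d = rank(a) − rank(b): -3, 5, -2, -2, 0, 2; Σd² = 46
ρ = 1 − 6Σd² / [n(n²−1)] = 1 − 6×46 / (6×35) = 1 − 276/210 ≈ -0.3143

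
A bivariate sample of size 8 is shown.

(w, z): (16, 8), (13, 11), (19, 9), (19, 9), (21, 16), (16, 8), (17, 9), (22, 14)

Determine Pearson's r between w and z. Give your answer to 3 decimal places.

0.594

n = 8, Σw = 143, Σz = 84, Σw² = 2617, Σz² = 944, Σwz = 1538
nΣwz − ΣwΣz = 12304 − 12012 = 292
nΣw² − (Σw)² = 20936 − 20449 = 487; nΣz² − (Σz)² = 7552 − 7056 = 496
r = 292 / √(487 × 496) = 292 / 491.4794 ≈ 0.594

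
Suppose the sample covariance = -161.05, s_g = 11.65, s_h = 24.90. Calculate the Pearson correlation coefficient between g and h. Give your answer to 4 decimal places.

-0.5552

r = Cov(g,h) / (s_g · s_h) = -161.05 / (11.65 × 24.90)
  = -161.05 / 290.0850 ≈ -0.5552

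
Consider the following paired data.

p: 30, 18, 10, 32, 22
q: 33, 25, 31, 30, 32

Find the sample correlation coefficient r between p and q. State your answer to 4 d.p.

n = 5, Σp = 112, Σq = 151, Σp² = 2832, Σq² = 4599, Σpq = 3414
nΣpq − ΣpΣq = 17070 − 16912 = 158
nΣp² − (Σp)² = 14160 − 12544 = 1616; nΣq² − (Σq)² = 22995 − 22801 = 194
r = 158 / √(1616 × 194) = 158 / 559.9143 ≈ 0.2822

0.2822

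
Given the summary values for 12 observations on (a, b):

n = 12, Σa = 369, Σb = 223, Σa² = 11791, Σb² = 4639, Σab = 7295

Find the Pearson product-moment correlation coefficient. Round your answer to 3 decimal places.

0.934

r = (nΣab − ΣaΣb) / √[(nΣa² − (Σa)²)(nΣb² − (Σb)²)]
Numerator: 12×7295 − 369×223 = 5253
Denominator: √[(141492 − 136161)(55668 − 49729)] = √[5331 × 5939] = 5626.7938
r = 5253 / 5626.7938 ≈ 0.934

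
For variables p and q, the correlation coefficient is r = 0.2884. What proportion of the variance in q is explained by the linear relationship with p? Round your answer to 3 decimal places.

r² = (0.2884)² = 0.083

0.083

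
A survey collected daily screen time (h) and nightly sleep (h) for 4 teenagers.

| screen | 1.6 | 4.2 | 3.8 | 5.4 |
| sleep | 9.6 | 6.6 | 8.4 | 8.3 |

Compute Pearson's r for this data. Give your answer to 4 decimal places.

-0.6054

n = 4, Σx = 15, Σy = 32.9, Σx² = 63.8, Σy² = 275.17, Σxy = 119.82
nΣxy − ΣxΣy = 479.28 − 493.5 = -14.22
nΣx² − (Σx)² = 255.2 − 225 = 30.2; nΣy² − (Σy)² = 1100.68 − 1082.41 = 18.27
r = -14.22 / √(30.2 × 18.27) = -14.22 / 23.4894 ≈ -0.6054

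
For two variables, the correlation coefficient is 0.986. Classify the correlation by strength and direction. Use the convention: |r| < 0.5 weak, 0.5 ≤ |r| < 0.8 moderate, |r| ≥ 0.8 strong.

strong positive

r = 0.986 > 0 so the relationship is positive.
|r| = 0.986, which falls in the strong range.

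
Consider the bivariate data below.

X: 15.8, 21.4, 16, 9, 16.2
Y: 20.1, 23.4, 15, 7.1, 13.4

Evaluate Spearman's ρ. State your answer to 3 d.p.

0.600

Rank X: 2, 5, 3, 1, 4
Rank Y: 4, 5, 3, 1, 2
d = rank(X) − rank(Y): -2, 0, 0, 0, 2; Σd² = 8
ρ = 1 − 6Σd² / [n(n²−1)] = 1 − 6×8 / (5×24) = 1 − 48/120 ≈ 0.600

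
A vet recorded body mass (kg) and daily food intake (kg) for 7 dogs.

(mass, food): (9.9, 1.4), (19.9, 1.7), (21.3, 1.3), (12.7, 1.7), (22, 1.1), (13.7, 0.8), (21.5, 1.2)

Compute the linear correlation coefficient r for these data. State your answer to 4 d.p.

-0.1126

n = 7, Σx = 121, Σy = 9.2, Σx² = 2242.94, Σy² = 12.72, Σxy = 157.93
nΣxy − ΣxΣy = 1105.51 − 1113.2 = -7.69
nΣx² − (Σx)² = 15700.58 − 14641 = 1059.58; nΣy² − (Σy)² = 89.04 − 84.64 = 4.4
r = -7.69 / √(1059.58 × 4.4) = -7.69 / 68.2800 ≈ -0.1126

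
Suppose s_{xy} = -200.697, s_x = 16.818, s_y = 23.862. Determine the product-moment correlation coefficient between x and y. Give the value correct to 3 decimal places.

-0.500

r = Cov(x,y) / (s_x · s_y) = -200.697 / (16.818 × 23.862)
  = -200.697 / 401.3111 ≈ -0.500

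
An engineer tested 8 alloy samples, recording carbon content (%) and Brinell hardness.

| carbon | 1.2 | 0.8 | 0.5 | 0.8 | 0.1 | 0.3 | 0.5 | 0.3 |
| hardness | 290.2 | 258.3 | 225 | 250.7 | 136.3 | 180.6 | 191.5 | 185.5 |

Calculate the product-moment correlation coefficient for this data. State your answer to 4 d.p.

n = 8, Σx = 4.5, Σy = 1718.1, Σx² = 3.41, Σy² = 386686.97, Σxy = 1087.15
nΣxy − ΣxΣy = 8697.2 − 7731.45 = 965.75
nΣx² − (Σx)² = 27.28 − 20.25 = 7.03; nΣy² − (Σy)² = 3093495.76 − 2951867.61 = 141628.15
r = 965.75 / √(7.03 × 141628.15) = 965.75 / 997.8206 ≈ 0.9679

0.9679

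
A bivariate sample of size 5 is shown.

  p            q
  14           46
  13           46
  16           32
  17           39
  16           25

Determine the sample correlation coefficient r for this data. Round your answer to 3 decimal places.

n = 5, Σp = 76, Σq = 188, Σp² = 1166, Σq² = 7402, Σpq = 2817
nΣpq − ΣpΣq = 14085 − 14288 = -203
nΣp² − (Σp)² = 5830 − 5776 = 54; nΣq² − (Σq)² = 37010 − 35344 = 1666
r = -203 / √(54 × 1666) = -203 / 299.9400 ≈ -0.677

-0.677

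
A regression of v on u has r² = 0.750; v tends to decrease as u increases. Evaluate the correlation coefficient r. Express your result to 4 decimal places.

-0.8660

|r| = √0.750 = 0.8660
The association is negative, so r = −0.8660.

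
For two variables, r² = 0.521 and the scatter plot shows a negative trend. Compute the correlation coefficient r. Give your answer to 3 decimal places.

-0.722

|r| = √0.521 = 0.722
The association is negative, so r = −0.722.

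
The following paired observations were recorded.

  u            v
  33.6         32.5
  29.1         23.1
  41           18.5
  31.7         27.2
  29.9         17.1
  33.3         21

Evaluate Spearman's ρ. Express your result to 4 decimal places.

0.0857

Rank u: 5, 1, 6, 3, 2, 4
Rank v: 6, 4, 2, 5, 1, 3
d = rank(u) − rank(v): -1, -3, 4, -2, 1, 1; Σd² = 32
ρ = 1 − 6Σd² / [n(n²−1)] = 1 − 6×32 / (6×35) = 1 − 192/210 ≈ 0.0857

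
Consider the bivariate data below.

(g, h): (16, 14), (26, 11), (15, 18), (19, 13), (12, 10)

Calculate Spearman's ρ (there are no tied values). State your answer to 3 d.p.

0.000

Rank g: 3, 5, 2, 4, 1
Rank h: 4, 2, 5, 3, 1
d = rank(g) − rank(h): -1, 3, -3, 1, 0; Σd² = 20
ρ = 1 − 6Σd² / [n(n²−1)] = 1 − 6×20 / (5×24) = 1 − 120/120 ≈ 0.000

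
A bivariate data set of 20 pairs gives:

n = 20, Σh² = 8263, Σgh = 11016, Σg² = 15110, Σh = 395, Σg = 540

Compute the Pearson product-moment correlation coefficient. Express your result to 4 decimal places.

0.7095

r = (nΣgh − ΣgΣh) / √[(nΣg² − (Σg)²)(nΣh² − (Σh)²)]
Numerator: 20×11016 − 540×395 = 7020
Denominator: √[(302200 − 291600)(165260 − 156025)] = √[10600 × 9235] = 9893.9881
r = 7020 / 9893.9881 ≈ 0.7095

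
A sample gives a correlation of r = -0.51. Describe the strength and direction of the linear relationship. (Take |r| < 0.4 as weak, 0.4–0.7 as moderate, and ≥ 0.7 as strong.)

r = -0.51 < 0 so the relationship is negative.
|r| = 0.51, which falls in the moderate range.

moderate negative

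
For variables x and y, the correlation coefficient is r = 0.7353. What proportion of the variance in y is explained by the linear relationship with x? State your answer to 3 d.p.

0.541

r² = (0.7353)² = 0.541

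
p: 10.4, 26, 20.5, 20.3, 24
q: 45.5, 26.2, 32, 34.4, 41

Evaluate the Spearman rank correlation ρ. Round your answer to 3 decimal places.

Rank p: 1, 5, 3, 2, 4
Rank q: 5, 1, 2, 3, 4
d = rank(p) − rank(q): -4, 4, 1, -1, 0; Σd² = 34
ρ = 1 − 6Σd² / [n(n²−1)] = 1 − 6×34 / (5×24) = 1 − 204/120 ≈ -0.700

-0.700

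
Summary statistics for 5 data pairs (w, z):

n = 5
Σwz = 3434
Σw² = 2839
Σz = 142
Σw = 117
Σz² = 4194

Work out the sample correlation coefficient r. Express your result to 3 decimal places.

r = (nΣwz − ΣwΣz) / √[(nΣw² − (Σw)²)(nΣz² − (Σz)²)]
Numerator: 5×3434 − 117×142 = 556
Denominator: √[(14195 − 13689)(20970 − 20164)] = √[506 × 806] = 638.6204
r = 556 / 638.6204 ≈ 0.871

0.871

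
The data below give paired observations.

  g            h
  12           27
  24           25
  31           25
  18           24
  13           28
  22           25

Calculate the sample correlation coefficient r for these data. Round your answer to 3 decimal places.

n = 6, Σg = 120, Σh = 154, Σg² = 2658, Σh² = 3964, Σgh = 3045
nΣgh − ΣgΣh = 18270 − 18480 = -210
nΣg² − (Σg)² = 15948 − 14400 = 1548; nΣh² − (Σh)² = 23784 − 23716 = 68
r = -210 / √(1548 × 68) = -210 / 324.4441 ≈ -0.647

-0.647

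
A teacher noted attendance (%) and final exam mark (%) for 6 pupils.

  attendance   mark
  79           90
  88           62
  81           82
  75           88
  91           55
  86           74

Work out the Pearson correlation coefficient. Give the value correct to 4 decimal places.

-0.9481

n = 6, Σx = 500, Σy = 451, Σx² = 41848, Σy² = 34913, Σxy = 37177
nΣxy − ΣxΣy = 223062 − 225500 = -2438
nΣx² − (Σx)² = 251088 − 250000 = 1088; nΣy² − (Σy)² = 209478 − 203401 = 6077
r = -2438 / √(1088 × 6077) = -2438 / 2571.3374 ≈ -0.9481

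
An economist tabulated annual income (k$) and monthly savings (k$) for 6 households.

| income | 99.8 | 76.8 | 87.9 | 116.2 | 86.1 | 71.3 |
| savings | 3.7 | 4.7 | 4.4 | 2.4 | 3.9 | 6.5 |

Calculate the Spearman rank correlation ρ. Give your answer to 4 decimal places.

Rank income: 5, 2, 4, 6, 3, 1
Rank savings: 2, 5, 4, 1, 3, 6
d = rank(income) − rank(savings): 3, -3, 0, 5, 0, -5; Σd² = 68
ρ = 1 − 6Σd² / [n(n²−1)] = 1 − 6×68 / (6×35) = 1 − 408/210 ≈ -0.9429

-0.9429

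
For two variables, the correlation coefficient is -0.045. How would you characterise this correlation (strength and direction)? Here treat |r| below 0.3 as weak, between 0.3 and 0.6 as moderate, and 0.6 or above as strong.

r = -0.045 < 0 so the relationship is negative.
|r| = 0.045, which falls in the weak range.

weak negative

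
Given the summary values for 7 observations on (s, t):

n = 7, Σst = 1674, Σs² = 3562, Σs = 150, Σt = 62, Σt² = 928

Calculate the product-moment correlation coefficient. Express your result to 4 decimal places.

0.9517

r = (nΣst − ΣsΣt) / √[(nΣs² − (Σs)²)(nΣt² − (Σt)²)]
Numerator: 7×1674 − 150×62 = 2418
Denominator: √[(24934 − 22500)(6496 − 3844)] = √[2434 × 2652] = 2540.6629
r = 2418 / 2540.6629 ≈ 0.9517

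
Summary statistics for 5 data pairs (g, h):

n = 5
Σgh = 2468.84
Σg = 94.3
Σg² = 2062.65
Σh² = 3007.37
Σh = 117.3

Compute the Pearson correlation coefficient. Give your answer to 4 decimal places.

r = (nΣgh − ΣgΣh) / √[(nΣg² − (Σg)²)(nΣh² − (Σh)²)]
Numerator: 5×2468.84 − 94.3×117.3 = 1282.81
Denominator: √[(10313.25 − 8892.49)(15036.85 − 13759.29)] = √[1420.76 × 1277.56] = 1347.2588
r = 1282.81 / 1347.2588 ≈ 0.9522

0.9522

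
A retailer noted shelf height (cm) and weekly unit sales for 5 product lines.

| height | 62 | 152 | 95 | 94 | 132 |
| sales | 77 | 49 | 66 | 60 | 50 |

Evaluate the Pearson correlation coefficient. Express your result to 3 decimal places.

-0.959

n = 5, Σx = 535, Σy = 302, Σx² = 62233, Σy² = 18786, Σxy = 30732
nΣxy − ΣxΣy = 153660 − 161570 = -7910
nΣx² − (Σx)² = 311165 − 286225 = 24940; nΣy² − (Σy)² = 93930 − 91204 = 2726
r = -7910 / √(24940 × 2726) = -7910 / 8245.3890 ≈ -0.959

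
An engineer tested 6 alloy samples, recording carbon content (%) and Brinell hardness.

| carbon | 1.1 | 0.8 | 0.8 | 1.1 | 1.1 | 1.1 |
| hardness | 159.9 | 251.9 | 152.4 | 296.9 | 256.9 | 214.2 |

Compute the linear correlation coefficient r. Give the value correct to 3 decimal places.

0.268

n = 6, Σx = 6, Σy = 1332.2, Σx² = 6.12, Σy² = 312276.24, Σxy = 1344.13
nΣxy − ΣxΣy = 8064.78 − 7993.2 = 71.58
nΣx² − (Σx)² = 36.72 − 36 = 0.72; nΣy² − (Σy)² = 1873657.44 − 1774756.84 = 98900.6
r = 71.58 / √(0.72 × 98900.6) = 71.58 / 266.8491 ≈ 0.268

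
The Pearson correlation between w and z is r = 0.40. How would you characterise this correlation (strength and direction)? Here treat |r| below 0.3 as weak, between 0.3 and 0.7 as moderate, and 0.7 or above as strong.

r = 0.40 > 0 so the relationship is positive.
|r| = 0.40, which falls in the moderate range.

moderate positive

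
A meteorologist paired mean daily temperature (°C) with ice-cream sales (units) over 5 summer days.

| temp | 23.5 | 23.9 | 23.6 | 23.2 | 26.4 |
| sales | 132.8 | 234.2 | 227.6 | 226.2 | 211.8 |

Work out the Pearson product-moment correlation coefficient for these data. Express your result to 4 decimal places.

n = 5, Σx = 120.6, Σy = 1032.6, Σx² = 2915.62, Σy² = 220312.92, Σxy = 24928.9
nΣxy − ΣxΣy = 124644.5 − 124531.56 = 112.94
nΣx² − (Σx)² = 14578.1 − 14544.36 = 33.74; nΣy² − (Σy)² = 1101564.6 − 1066262.76 = 35301.84
r = 112.94 / √(33.74 × 35301.84) = 112.94 / 1091.3680 ≈ 0.1035

0.1035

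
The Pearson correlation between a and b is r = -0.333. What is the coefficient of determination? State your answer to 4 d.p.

0.1109

r² = (-0.333)² = 0.1109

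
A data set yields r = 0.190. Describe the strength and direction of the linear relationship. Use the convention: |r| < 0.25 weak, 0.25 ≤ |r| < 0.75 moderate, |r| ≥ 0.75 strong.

r = 0.190 > 0 so the relationship is positive.
|r| = 0.190, which falls in the weak range.

weak positive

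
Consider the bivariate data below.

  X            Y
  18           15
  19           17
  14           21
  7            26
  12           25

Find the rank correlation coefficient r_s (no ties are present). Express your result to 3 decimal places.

-0.900

Rank X: 4, 5, 3, 1, 2
Rank Y: 1, 2, 3, 5, 4
d = rank(X) − rank(Y): 3, 3, 0, -4, -2; Σd² = 38
ρ = 1 − 6Σd² / [n(n²−1)] = 1 − 6×38 / (5×24) = 1 − 228/120 ≈ -0.900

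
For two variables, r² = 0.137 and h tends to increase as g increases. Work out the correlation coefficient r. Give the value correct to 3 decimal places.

|r| = √0.137 = 0.370
The association is positive, so r = 0.370.

0.370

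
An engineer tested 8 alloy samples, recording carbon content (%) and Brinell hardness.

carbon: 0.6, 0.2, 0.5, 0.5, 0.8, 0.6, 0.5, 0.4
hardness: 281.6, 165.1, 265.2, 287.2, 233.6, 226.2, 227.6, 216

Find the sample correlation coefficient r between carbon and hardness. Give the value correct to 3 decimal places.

n = 8, Σx = 4.1, Σy = 1902.5, Σx² = 2.31, Σy² = 463564.61, Σxy = 1000.98
nΣxy − ΣxΣy = 8007.84 − 7800.25 = 207.59
nΣx² − (Σx)² = 18.48 − 16.81 = 1.67; nΣy² − (Σy)² = 3708516.88 − 3619506.25 = 89010.63
r = 207.59 / √(1.67 × 89010.63) = 207.59 / 385.5486 ≈ 0.538

0.538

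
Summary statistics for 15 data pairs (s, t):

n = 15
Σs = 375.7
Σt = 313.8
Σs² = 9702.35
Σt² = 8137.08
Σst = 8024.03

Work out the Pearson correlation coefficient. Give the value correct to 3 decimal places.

0.242

r = (nΣst − ΣsΣt) / √[(nΣs² − (Σs)²)(nΣt² − (Σt)²)]
Numerator: 15×8024.03 − 375.7×313.8 = 2465.79
Denominator: √[(145535.25 − 141150.49)(122056.2 − 98470.44)] = √[4384.76 × 23585.76] = 10169.4590
r = 2465.79 / 10169.4590 ≈ 0.242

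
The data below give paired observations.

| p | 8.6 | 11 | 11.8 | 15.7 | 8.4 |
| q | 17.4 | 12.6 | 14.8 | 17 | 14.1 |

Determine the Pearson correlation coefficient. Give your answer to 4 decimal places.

0.2399

n = 5, Σp = 55.5, Σq = 75.9, Σp² = 651.25, Σq² = 1168.37, Σpq = 848.22
nΣpq − ΣpΣq = 4241.1 − 4212.45 = 28.65
nΣp² − (Σp)² = 3256.25 − 3080.25 = 176; nΣq² − (Σq)² = 5841.85 − 5760.81 = 81.04
r = 28.65 / √(176 × 81.04) = 28.65 / 119.4280 ≈ 0.2399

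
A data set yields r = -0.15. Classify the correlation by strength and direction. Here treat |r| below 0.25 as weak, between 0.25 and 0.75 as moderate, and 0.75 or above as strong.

r = -0.15 < 0 so the relationship is negative.
|r| = 0.15, which falls in the weak range.

weak negative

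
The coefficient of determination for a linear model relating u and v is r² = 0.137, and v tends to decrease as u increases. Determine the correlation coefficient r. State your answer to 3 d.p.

-0.370

|r| = √0.137 = 0.370
The association is negative, so r = −0.370.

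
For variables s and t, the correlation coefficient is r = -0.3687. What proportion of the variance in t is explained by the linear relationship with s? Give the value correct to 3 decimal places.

r² = (-0.3687)² = 0.136

0.136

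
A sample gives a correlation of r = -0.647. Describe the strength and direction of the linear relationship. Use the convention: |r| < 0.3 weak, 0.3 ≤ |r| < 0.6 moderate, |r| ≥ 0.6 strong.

strong negative

r = -0.647 < 0 so the relationship is negative.
|r| = 0.647, which falls in the strong range.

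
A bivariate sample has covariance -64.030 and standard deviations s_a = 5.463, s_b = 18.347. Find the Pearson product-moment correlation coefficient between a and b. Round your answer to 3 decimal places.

r = Cov(a,b) / (s_a · s_b) = -64.030 / (5.463 × 18.347)
  = -64.030 / 100.2297 ≈ -0.639

-0.639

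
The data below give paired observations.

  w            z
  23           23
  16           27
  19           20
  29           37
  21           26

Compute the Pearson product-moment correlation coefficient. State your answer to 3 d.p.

0.695

n = 5, Σw = 108, Σz = 133, Σw² = 2428, Σz² = 3703, Σwz = 2960
nΣwz − ΣwΣz = 14800 − 14364 = 436
nΣw² − (Σw)² = 12140 − 11664 = 476; nΣz² − (Σz)² = 18515 − 17689 = 826
r = 436 / √(476 × 826) = 436 / 627.0375 ≈ 0.695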